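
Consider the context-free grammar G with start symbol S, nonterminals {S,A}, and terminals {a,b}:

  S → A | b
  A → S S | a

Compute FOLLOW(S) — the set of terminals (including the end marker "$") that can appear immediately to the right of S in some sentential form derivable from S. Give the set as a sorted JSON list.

FIRST sets, iterate to fixpoint:
iter 1:
  A via A→a: +{a}
  S via S→A: +{a}
  S via S→b: +{b}
  FIRST[S]={a,b}  FIRST[A]={a}
iter 2:
  A via A→S S: +{b}
  FIRST[S]={a,b}  FIRST[A]={a,b}
iter 3: — fixpoint
  FIRST[S]={a,b}  FIRST[A]={a,b}

FOLLOW iteration:
seed FOLLOW(S) with $
round 1:
  A→S S: FOLLOW(S) ⊇ FIRST(S) = {a,b}; new: +{a,b}
  S→A: FOLLOW(A) ⊇ FOLLOW(S) ⊇ {$,a,b}; new: +{$,a,b}
  FOLLOW[S]={$,a,b}  FOLLOW[A]={$,a,b}
round 2: — fixpoint
  FOLLOW[S]={$,a,b}  FOLLOW[A]={$,a,b}

FOLLOW(S) = ["$", "a", "b"]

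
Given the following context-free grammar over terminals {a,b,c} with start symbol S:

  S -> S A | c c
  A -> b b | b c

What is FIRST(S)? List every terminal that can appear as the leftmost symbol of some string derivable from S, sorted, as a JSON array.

FIRST iteration:
pass 1:
  A via A→b b: +{b}
  S via S→c c: +{c}
  FIRST[S]={c}  FIRST[A]={b}
pass 2: — fixpoint
  FIRST[S]={c}  FIRST[A]={b}

FIRST(S) = ["c"]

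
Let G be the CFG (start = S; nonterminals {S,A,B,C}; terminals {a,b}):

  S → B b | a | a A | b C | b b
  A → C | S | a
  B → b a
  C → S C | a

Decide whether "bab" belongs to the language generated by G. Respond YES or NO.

Convert to CNF:
  S -> B T0 | T0 C | T0 T0 | T1 A | a
  A -> B T0 | S C | T0 C | T0 T0 | T1 A | a
  B -> T0 T1
  C -> S C | a
  T0 -> b
  T1 -> a

CYK table (by increasing span):
  cell(0,0) b: {T0}  orig:{}
  cell(1,1) a: {A,C,S,T1}  orig:{A,C,S}
  cell(2,2) b: {T0}  orig:{}
  cell(0,1) ba: {A,B,S}
  cell(1,2) ab: ∅
  cell(0,2) bab: {A,S}

S ∈ T[0,2] ⇒ YES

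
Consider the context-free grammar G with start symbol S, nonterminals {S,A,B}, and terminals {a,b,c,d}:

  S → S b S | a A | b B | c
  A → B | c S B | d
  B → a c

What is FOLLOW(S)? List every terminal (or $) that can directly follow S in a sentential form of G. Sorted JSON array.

FIRST sets, iterate to fixpoint:
pass 1:
  A via A→c S B: +{c}
  A via A→d: +{d}
  B via B→a c: +{a}
  S via S→a A: +{a}
  S via S→b B: +{b}
  S via S→c: +{c}
  S: {a,b,c}  A: {c,d}  B: {a}
pass 2:
  A via A→B: +{a}
  S: {a,b,c}  A: {a,c,d}  B: {a}
pass 3: (no change)
  S: {a,b,c}  A: {a,c,d}  B: {a}

Compute FOLLOW by fixpoint:
FOLLOW(S) := {$}
round 1:
  A→c S B: FOLLOW(S) ⊇ FIRST(B) = {a}; new: +{a}
  S→S b S: FOLLOW(S) ⊇ FIRST(b) = {b}; new: +{b}
  S→a A: FOLLOW(A) ⊇ FOLLOW(S) ⊇ {$,a,b}; new: +{$,a,b}
  S→b B: FOLLOW(B) ⊇ FOLLOW(S) ⊇ {$,a,b}; new: +{$,a,b}
  FOLLOW[S]={$,a,b}  FOLLOW[A]={$,a,b}  FOLLOW[B]={$,a,b}
round 2: done
  FOLLOW[S]={$,a,b}  FOLLOW[A]={$,a,b}  FOLLOW[B]={$,a,b}

FOLLOW(S) = ["$", "a", "b"]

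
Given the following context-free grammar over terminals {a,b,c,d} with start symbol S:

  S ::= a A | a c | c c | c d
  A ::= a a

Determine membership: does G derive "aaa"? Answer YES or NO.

CNF form of G:
  S -> T0 A | T0 T1 | T1 T1 | T1 T2
  A -> T0 T0
  T0 -> a
  T1 -> c
  T2 -> d

CYK table (by increasing span):
  cell(0,0) a: {T0}  orig:{}
  cell(1,1) a: {T0}  orig:{}
  cell(2,2) a: {T0}  orig:{}
  cell(0,1) aa: {A}
  cell(1,2) aa: {A}
  cell(0,2) aaa: {S}

S ∈ T[0,2] ⇒ YES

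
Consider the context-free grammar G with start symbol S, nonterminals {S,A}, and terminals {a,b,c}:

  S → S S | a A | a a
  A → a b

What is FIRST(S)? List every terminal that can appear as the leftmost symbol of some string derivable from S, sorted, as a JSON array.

FIRST sets, iterate to fixpoint:
[1]
  A via A→a b: +{a}
  S via S→a A: +{a}
  FIRST[S]={a}  FIRST[A]={a}
[2] (stable)
  FIRST[S]={a}  FIRST[A]={a}

FIRST(S) = ["a"]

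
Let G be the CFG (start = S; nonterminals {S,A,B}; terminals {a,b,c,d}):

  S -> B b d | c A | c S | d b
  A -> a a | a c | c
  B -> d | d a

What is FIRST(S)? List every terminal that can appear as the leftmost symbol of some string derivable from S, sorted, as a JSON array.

Compute FIRST by fixpoint:
iter 1:
  A via A→a a: +{a}
  A via A→c: +{c}
  B via B→d: +{d}
  S via S→B b d: +{d}
  S via S→c A: +{c}
  FIRST[S]={c,d}  FIRST[A]={a,c}  FIRST[B]={d}
iter 2: done
  FIRST[S]={c,d}  FIRST[A]={a,c}  FIRST[B]={d}

FIRST(S) = ["c", "d"]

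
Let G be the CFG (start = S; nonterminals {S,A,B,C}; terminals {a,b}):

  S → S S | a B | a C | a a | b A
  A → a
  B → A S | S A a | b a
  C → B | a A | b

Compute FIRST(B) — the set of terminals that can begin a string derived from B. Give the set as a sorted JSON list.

FIRST sets, iterate to fixpoint:
[1]
  A via A→a: +{a}
  B via B→A S: +{a}
  B via B→b a: +{b}
  C via C→B: +{a,b}
  S via S→a B: +{a}
  S via S→b A: +{b}
  S: {a,b}  A: {a}  B: {a,b}  C: {a,b}
[2] done
  S: {a,b}  A: {a}  B: {a,b}  C: {a,b}

FIRST(B) = ["a", "b"]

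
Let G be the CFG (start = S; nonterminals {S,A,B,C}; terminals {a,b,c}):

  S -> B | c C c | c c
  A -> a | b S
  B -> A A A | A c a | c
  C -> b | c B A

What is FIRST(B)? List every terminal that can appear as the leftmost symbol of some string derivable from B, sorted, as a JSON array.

Compute FIRST by fixpoint:
iter 1:
  A via A→a: +{a}
  A via A→b S: +{b}
  B via B→A A A: +{a,b}
  B via B→c: +{c}
  C via C→b: +{b}
  C via C→c B A: +{c}
  S via S→B: +{a,b,c}
  FIRST[S]={a,b,c}  FIRST[A]={a,b}  FIRST[B]={a,b,c}  FIRST[C]={b,c}
iter 2: (no change)
  FIRST[S]={a,b,c}  FIRST[A]={a,b}  FIRST[B]={a,b,c}  FIRST[C]={b,c}

FIRST(B) = ["a", "b", "c"]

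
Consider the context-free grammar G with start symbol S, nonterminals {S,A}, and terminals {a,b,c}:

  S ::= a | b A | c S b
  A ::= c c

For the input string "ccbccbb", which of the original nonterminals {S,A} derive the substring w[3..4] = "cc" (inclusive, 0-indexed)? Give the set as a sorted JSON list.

CNF form of G:
  S -> T0 X2 | T1 A | a
  A -> T0 T0
  T0 -> c
  T1 -> b
  X2 -> S T1

CYK fill — only the sub-triangle for w[3..4]:
  T[3,3] 'c' = {T0}  orig:{}
  T[4,4] 'c' = {T0}  orig:{}
  T[3,4] 'cc' = {A}

Original NTs in T[3,4] deriving "cc": ["A"]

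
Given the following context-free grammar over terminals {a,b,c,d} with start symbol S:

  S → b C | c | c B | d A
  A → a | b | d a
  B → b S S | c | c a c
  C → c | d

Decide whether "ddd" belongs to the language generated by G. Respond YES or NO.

Convert to CNF:
  S -> T0 A | T2 C | T3 B | c
  A -> T0 T1 | a | b
  B -> T2 X4 | T3 X5 | c
  C -> c | d
  T0 -> d
  T1 -> a
  T2 -> b
  T3 -> c
  X4 -> S S
  X5 -> T1 T3

Fill CYK table bottom-up:
  [0..0]={C,T0}  "d"  orig:{C}
  [1..1]={C,T0}  "d"  orig:{C}
  [2..2]={C,T0}  "d"  orig:{C}
  [0..1]=∅  "dd"
  [1..2]=∅  "dd"
  [0..2]=∅  "ddd"

S ∉ T[0,2] ⇒ NO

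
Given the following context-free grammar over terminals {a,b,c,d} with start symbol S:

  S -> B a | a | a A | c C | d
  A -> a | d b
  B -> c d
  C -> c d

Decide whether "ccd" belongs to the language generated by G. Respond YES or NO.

Convert to CNF:
  S -> B T3 | T2 C | T3 A | a | d
  A -> T0 T1 | a
  B -> T2 T0
  C -> T2 T0
  T0 -> d
  T1 -> b
  T2 -> c
  T3 -> a

CYK fill:
  T[0,0] 'c' = {T2}  orig:{}
  T[1,1] 'c' = {T2}  orig:{}
  T[2,2] 'd' = {S,T0}  orig:{S}
  T[0,1] 'cc' = ∅
  T[1,2] 'cd' = {B,C}
  T[0,2] 'ccd' = {S}

S ∈ T[0,2] ⇒ YES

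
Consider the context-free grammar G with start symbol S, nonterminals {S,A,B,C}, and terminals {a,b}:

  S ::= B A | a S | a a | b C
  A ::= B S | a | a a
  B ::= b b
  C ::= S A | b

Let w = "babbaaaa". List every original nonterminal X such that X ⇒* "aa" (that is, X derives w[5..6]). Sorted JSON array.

Convert to CNF:
  S -> B A | T0 S | T0 T0 | T1 C
  A -> B S | T0 T0 | a
  B -> T1 T1
  C -> S A | b
  T0 -> a
  T1 -> b

Fill CYK table bottom-up, restricted to cells inside w[5..6]:
  [5..5]={A,T0}  "a"  orig:{A}
  [6..6]={A,T0}  "a"  orig:{A}
  [5..6]={A,S}  "aa"

Original NTs in T[5,6] deriving "aa": ["A", "S"]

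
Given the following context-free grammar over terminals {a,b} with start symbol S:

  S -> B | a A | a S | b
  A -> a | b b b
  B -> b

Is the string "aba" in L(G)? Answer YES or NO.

Convert to CNF:
  S -> T1 A | T1 S | b
  A -> T0 X2 | a
  B -> b
  T0 -> b
  T1 -> a
  X2 -> T0 T0

Fill CYK table bottom-up:
  cell(0,0) a: {A,T1}  orig:{A}
  cell(1,1) b: {B,S,T0}  orig:{B,S}
  cell(2,2) a: {A,T1}  orig:{A}
  cell(0,1) ab: {S}
  cell(1,2) ba: ∅
  cell(0,2) aba: ∅

S ∉ T[0,2] ⇒ NO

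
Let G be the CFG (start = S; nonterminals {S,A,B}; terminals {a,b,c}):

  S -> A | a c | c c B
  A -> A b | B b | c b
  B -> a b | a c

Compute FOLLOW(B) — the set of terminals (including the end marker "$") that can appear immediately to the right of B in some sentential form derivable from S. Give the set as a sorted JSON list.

FIRST sets, iterate to fixpoint:
pass 1:
  A via A→c b: +{c}
  B via B→a b: +{a}
  S via S→A: +{c}
  S via S→a c: +{a}
  S: {a,c}  A: {c}  B: {a}
pass 2:
  A via A→B b: +{a}
  S: {a,c}  A: {a,c}  B: {a}
pass 3: — fixpoint
  S: {a,c}  A: {a,c}  B: {a}

FOLLOW iteration:
initialize: $ ∈ FOLLOW(S)
iter 1:
  A→A b: FOLLOW(A) ⊇ FIRST(b) = {b}; new: +{b}
  A→B b: FOLLOW(B) ⊇ FIRST(b) = {b}; new: +{b}
  S→A: FOLLOW(A) ⊇ FOLLOW(S) ⊇ {$}; new: +{$}
  S→c c B: FOLLOW(B) ⊇ FOLLOW(S) ⊇ {$}; new: +{$}
  FOLLOW(S)={$}  FOLLOW(A)={$,b}  FOLLOW(B)={$,b}
iter 2: (no change)
  FOLLOW(S)={$}  FOLLOW(A)={$,b}  FOLLOW(B)={$,b}

FOLLOW(B) = ["$", "b"]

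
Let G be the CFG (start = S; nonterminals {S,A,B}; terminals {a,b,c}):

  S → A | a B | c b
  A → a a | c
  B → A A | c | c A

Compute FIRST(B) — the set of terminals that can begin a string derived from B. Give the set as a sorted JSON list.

FIRST sets, iterate to fixpoint:
round 1:
  A via A→a a: +{a}
  A via A→c: +{c}
  B via B→A A: +{a,c}
  S via S→A: +{a,c}
  S: {a,c}  A: {a,c}  B: {a,c}
round 2: (stable)
  S: {a,c}  A: {a,c}  B: {a,c}

FIRST(B) = ["a", "c"]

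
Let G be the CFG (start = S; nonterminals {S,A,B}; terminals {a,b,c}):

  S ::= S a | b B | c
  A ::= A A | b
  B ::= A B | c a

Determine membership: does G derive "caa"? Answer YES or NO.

Convert to CNF:
  S -> S T1 | T2 B | c
  A -> A A | b
  B -> A B | T0 T1
  T0 -> c
  T1 -> a
  T2 -> b

CYK table (by increasing span):
  [0..0]={S,T0}  "c"  orig:{S}
  [1..1]={T1}  "a"  orig:{}
  [2..2]={T1}  "a"  orig:{}
  [0..1]={B,S}  "ca"
  [1..2]=∅  "aa"
  [0..2]={S}  "caa"

S ∈ T[0,2] ⇒ YES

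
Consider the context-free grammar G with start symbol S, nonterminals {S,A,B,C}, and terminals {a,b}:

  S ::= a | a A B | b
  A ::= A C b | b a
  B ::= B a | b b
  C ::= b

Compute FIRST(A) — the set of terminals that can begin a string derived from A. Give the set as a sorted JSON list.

FIRST sets, iterate to fixpoint:
[1]
  A via A→b a: +{b}
  B via B→b b: +{b}
  C via C→b: +{b}
  S via S→a: +{a}
  S via S→b: +{b}
  S: {a,b}  A: {b}  B: {b}  C: {b}
[2] — fixpoint
  S: {a,b}  A: {b}  B: {b}  C: {b}

FIRST(A) = ["b"]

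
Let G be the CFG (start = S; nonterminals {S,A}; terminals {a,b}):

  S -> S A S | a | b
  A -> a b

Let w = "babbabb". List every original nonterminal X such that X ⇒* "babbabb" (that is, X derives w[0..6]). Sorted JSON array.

CNF form of G:
  S -> S X2 | a | b
  A -> T0 T1
  T0 -> a
  T1 -> b
  X2 -> A S

CYK fill (cells [i..j] with 0 ≤ i ≤ j ≤ 6 only):
  cell(0,0) b: {S,T1}  orig:{S}
  cell(1,1) a: {S,T0}  orig:{S}
  cell(2,2) b: {S,T1}  orig:{S}
  cell(3,3) b: {S,T1}  orig:{S}
  cell(4,4) a: {S,T0}  orig:{S}
  cell(5,5) b: {S,T1}  orig:{S}
  cell(6,6) b: {S,T1}  orig:{S}
  cell(0,1) ba: ∅
  cell(1,2) ab: {A}
  cell(2,3) bb: ∅
  cell(3,4) ba: ∅
  cell(4,5) ab: {A}
  cell(5,6) bb: ∅
  cell(0,2) bab: ∅
  cell(1,3) abb: {X2}  orig:{}
  cell(2,4) bba: ∅
  cell(3,5) bab: ∅
  cell(4,6) abb: {X2}  orig:{}
  cell(0,3) babb: {S}
  cell(1,4) abba: ∅
  cell(2,5) bbab: ∅
  cell(3,6) babb: {S}
  cell(0,4) babba: ∅
  cell(1,5) abbab: ∅
  cell(2,6) bbabb: ∅
  cell(0,5) babbab: ∅
  cell(1,6) abbabb: {X2}  orig:{}
  cell(0,6) babbabb: {S}

Original NTs in T[0,6] deriving "babbabb": ["S"]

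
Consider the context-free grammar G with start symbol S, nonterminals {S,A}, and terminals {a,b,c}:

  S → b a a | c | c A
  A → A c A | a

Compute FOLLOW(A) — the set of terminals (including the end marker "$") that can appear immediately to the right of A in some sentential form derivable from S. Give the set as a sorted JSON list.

Compute FIRST by fixpoint:
iter 1:
  A via A→a: +{a}
  S via S→b a a: +{b}
  S via S→c: +{c}
  FIRST[S]={b,c}  FIRST[A]={a}
iter 2: done
  FIRST[S]={b,c}  FIRST[A]={a}

FOLLOW sets:
seed FOLLOW(S) with $
round 1:
  A→A c A: FOLLOW(A) ⊇ FIRST(c) = {c}; new: +{c}
  S→c A: FOLLOW(A) ⊇ FOLLOW(S) ⊇ {$}; new: +{$}
  FOLLOW(S)={$}  FOLLOW(A)={$,c}
round 2: (stable)
  FOLLOW(S)={$}  FOLLOW(A)={$,c}

FOLLOW(A) = ["$", "c"]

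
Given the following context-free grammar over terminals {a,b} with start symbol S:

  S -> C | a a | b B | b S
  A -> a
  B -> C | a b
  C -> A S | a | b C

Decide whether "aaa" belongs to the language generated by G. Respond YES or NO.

CNF form of G:
  S -> A S | T0 T0 | T1 B | T1 C | T1 S | a
  A -> a
  B -> A S | T0 T1 | T1 C | a
  C -> A S | T1 C | a
  T0 -> a
  T1 -> b

CYK table (by increasing span):
  [0..0]={A,B,C,S,T0}  "a"  orig:{A,B,C,S}
  [1..1]={A,B,C,S,T0}  "a"  orig:{A,B,C,S}
  [2..2]={A,B,C,S,T0}  "a"  orig:{A,B,C,S}
  [0..1]={B,C,S}  "aa"
  [1..2]={B,C,S}  "aa"
  [0..2]={B,C,S}  "aaa"

S ∈ T[0,2] ⇒ YES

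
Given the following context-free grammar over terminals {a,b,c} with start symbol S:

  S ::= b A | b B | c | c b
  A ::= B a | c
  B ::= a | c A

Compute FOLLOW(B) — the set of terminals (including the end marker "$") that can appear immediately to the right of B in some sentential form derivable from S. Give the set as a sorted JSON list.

Compute FIRST by fixpoint:
[1]
  A via A→c: +{c}
  B via B→a: +{a}
  B via B→c A: +{c}
  S via S→b A: +{b}
  S via S→c: +{c}
  S: {b,c}  A: {c}  B: {a,c}
[2]
  A via A→B a: +{a}
  S: {b,c}  A: {a,c}  B: {a,c}
[3] (no change)
  S: {b,c}  A: {a,c}  B: {a,c}

FOLLOW sets:
initialize: $ ∈ FOLLOW(S)
round 1:
  A→B a: FOLLOW(B) ⊇ FIRST(a) = {a}; new: +{a}
  B→c A: FOLLOW(A) ⊇ FOLLOW(B) ⊇ {a}; new: +{a}
  S→b A: FOLLOW(A) ⊇ FOLLOW(S) ⊇ {$}; new: +{$}
  S→b B: FOLLOW(B) ⊇ FOLLOW(S) ⊇ {$}; new: +{$}
  S: {$}  A: {$,a}  B: {$,a}
round 2: (no change)
  S: {$}  A: {$,a}  B: {$,a}

FOLLOW(B) = ["$", "a"]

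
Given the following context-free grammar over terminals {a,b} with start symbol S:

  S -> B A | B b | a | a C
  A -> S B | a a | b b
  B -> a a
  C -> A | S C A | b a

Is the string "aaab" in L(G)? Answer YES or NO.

Convert to CNF:
  S -> B A | B T1 | T0 C | a
  A -> S B | T0 T0 | T1 T1
  B -> T0 T0
  C -> S B | S X2 | T0 T0 | T1 T0 | T1 T1
  T0 -> a
  T1 -> b
  X2 -> C A

CYK table (by increasing span):
  cell(0,0) a: {S,T0}  orig:{S}
  cell(1,1) a: {S,T0}  orig:{S}
  cell(2,2) a: {S,T0}  orig:{S}
  cell(3,3) b: {T1}  orig:{}
  cell(0,1) aa: {A,B,C}
  cell(1,2) aa: {A,B,C}
  cell(2,3) ab: ∅
  cell(0,2) aaa: {A,C,S}
  cell(1,3) aab: {S}
  cell(0,3) aaab: ∅

S ∉ T[0,3] ⇒ NO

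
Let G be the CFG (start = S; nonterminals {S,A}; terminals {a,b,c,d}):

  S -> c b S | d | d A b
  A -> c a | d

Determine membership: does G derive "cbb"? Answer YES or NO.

Convert to CNF:
  S -> T0 X4 | T3 X5 | d
  A -> T0 T1 | d
  T0 -> c
  T1 -> a
  T2 -> b
  T3 -> d
  X4 -> T2 S
  X5 -> A T2

Fill CYK table bottom-up:
  [0..0]={T0}  "c"  orig:{}
  [1..1]={T2}  "b"  orig:{}
  [2..2]={T2}  "b"  orig:{}
  [0..1]=∅  "cb"
  [1..2]=∅  "bb"
  [0..2]=∅  "cbb"

S ∉ T[0,2] ⇒ NO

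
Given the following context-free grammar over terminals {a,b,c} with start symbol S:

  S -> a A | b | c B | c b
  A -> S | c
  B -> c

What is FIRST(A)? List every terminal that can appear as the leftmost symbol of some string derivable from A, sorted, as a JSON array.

FIRST sets, iterate to fixpoint:
pass 1:
  A via A→c: +{c}
  B via B→c: +{c}
  S via S→a A: +{a}
  S via S→b: +{b}
  S via S→c B: +{c}
  S: {a,b,c}  A: {c}  B: {c}
pass 2:
  A via A→S: +{a,b}
  S: {a,b,c}  A: {a,b,c}  B: {c}
pass 3: (no change)
  S: {a,b,c}  A: {a,b,c}  B: {c}

FIRST(A) = ["a", "b", "c"]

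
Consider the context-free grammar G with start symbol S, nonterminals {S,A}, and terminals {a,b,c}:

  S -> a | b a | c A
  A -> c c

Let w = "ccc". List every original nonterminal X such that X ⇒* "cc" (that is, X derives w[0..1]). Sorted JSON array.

CNF form of G:
  S -> T0 A | T1 T2 | a
  A -> T0 T0
  T0 -> c
  T1 -> b
  T2 -> a

CYK fill, restricted to cells inside w[0..1]:
  T[0,0] 'c' = {T0}  orig:{}
  T[1,1] 'c' = {T0}  orig:{}
  T[0,1] 'cc' = {A}

Original NTs in T[0,1] deriving "cc": ["A"]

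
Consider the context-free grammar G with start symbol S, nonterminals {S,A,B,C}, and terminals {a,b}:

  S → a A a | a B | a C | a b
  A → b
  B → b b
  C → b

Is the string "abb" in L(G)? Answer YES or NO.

CNF form of G:
  S -> T1 B | T1 C | T1 T0 | T1 X2
  A -> b
  B -> T0 T0
  C -> b
  T0 -> b
  T1 -> a
  X2 -> A T1

CYK fill:
  T[0,0] 'a' = {T1}  orig:{}
  T[1,1] 'b' = {A,C,T0}  orig:{A,C}
  T[2,2] 'b' = {A,C,T0}  orig:{A,C}
  T[0,1] 'ab' = {S}
  T[1,2] 'bb' = {B}
  T[0,2] 'abb' = {S}

S ∈ T[0,2] ⇒ YES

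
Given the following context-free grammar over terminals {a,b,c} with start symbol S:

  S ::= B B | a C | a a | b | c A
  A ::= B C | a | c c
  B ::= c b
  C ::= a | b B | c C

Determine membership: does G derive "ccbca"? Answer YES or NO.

CNF form of G:
  S -> B B | T0 A | T2 C | T2 T2 | b
  A -> B C | T0 T0 | a
  B -> T0 T1
  C -> T0 C | T1 B | a
  T0 -> c
  T1 -> b
  T2 -> a

CYK fill:
  cell(0,0) c: {T0}  orig:{}
  cell(1,1) c: {T0}  orig:{}
  cell(2,2) b: {S,T1}  orig:{S}
  cell(3,3) c: {T0}  orig:{}
  cell(4,4) a: {A,C,T2}  orig:{A,C}
  cell(0,1) cc: {A}
  cell(1,2) cb: {B}
  cell(2,3) bc: ∅
  cell(3,4) ca: {C,S}
  cell(0,2) ccb: ∅
  cell(1,3) cbc: ∅
  cell(2,4) bca: ∅
  cell(0,3) ccbc: ∅
  cell(1,4) cbca: {A}
  cell(0,4) ccbca: {S}

S ∈ T[0,4] ⇒ YES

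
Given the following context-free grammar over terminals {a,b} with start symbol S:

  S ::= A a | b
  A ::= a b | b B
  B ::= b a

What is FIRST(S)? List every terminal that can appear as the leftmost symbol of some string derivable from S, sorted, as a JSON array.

Compute FIRST by fixpoint:
round 1:
  A via A→a b: +{a}
  A via A→b B: +{b}
  B via B→b a: +{b}
  S via S→A a: +{a,b}
  FIRST(S)={a,b}  FIRST(A)={a,b}  FIRST(B)={b}
round 2: — fixpoint
  FIRST(S)={a,b}  FIRST(A)={a,b}  FIRST(B)={b}

FIRST(S) = ["a", "b"]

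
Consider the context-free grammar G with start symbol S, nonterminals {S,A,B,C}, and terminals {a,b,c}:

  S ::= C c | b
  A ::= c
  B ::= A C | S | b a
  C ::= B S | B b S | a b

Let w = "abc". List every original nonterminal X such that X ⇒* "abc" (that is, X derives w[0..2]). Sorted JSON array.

CNF form of G:
  S -> C T0 | b
  A -> c
  B -> A C | C T0 | T1 T2 | b
  C -> B S | B X3 | T2 T1
  T0 -> c
  T1 -> b
  T2 -> a
  X3 -> T1 S

CYK table (by increasing span), restricted to cells inside w[0..2]:
  cell(0,0) a: {T2}  orig:{}
  cell(1,1) b: {B,S,T1}  orig:{B,S}
  cell(2,2) c: {A,T0}  orig:{A}
  cell(0,1) ab: {C}
  cell(1,2) bc: ∅
  cell(0,2) abc: {B,S}

Original NTs in T[0,2] deriving "abc": ["B", "S"]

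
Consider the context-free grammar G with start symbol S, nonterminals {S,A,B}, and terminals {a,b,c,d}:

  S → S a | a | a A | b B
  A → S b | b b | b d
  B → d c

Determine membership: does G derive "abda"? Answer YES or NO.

Convert to CNF:
  S -> S T3 | T0 B | T3 A | a
  A -> S T0 | T0 T0 | T0 T1
  B -> T1 T2
  T0 -> b
  T1 -> d
  T2 -> c
  T3 -> a

CYK table (by increasing span):
  T[0,0] 'a' = {S,T3}  orig:{S}
  T[1,1] 'b' = {T0}  orig:{}
  T[2,2] 'd' = {T1}  orig:{}
  T[3,3] 'a' = {S,T3}  orig:{S}
  T[0,1] 'ab' = {A}
  T[1,2] 'bd' = {A}
  T[2,3] 'da' = ∅
  T[0,2] 'abd' = {S}
  T[1,3] 'bda' = ∅
  T[0,3] 'abda' = {S}

S ∈ T[0,3] ⇒ YES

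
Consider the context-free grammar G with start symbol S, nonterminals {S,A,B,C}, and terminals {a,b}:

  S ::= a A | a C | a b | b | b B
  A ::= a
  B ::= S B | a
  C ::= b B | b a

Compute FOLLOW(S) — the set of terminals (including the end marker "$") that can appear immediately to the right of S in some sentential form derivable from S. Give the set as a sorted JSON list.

Compute FIRST by fixpoint:
pass 1:
  A via A→a: +{a}
  B via B→a: +{a}
  C via C→b B: +{b}
  S via S→a A: +{a}
  S via S→b: +{b}
  S: {a,b}  A: {a}  B: {a}  C: {b}
pass 2:
  B via B→S B: +{b}
  S: {a,b}  A: {a}  B: {a,b}  C: {b}
pass 3: (stable)
  S: {a,b}  A: {a}  B: {a,b}  C: {b}

FOLLOW sets:
initialize: $ ∈ FOLLOW(S)
[1]
  B→S B: FOLLOW(S) ⊇ FIRST(B) = {a,b}; new: +{a,b}
  S→a A: FOLLOW(A) ⊇ FOLLOW(S) ⊇ {$,a,b}; new: +{$,a,b}
  S→a C: FOLLOW(C) ⊇ FOLLOW(S) ⊇ {$,a,b}; new: +{$,a,b}
  S→b B: FOLLOW(B) ⊇ FOLLOW(S) ⊇ {$,a,b}; new: +{$,a,b}
  S: {$,a,b}  A: {$,a,b}  B: {$,a,b}  C: {$,a,b}
[2] — fixpoint
  S: {$,a,b}  A: {$,a,b}  B: {$,a,b}  C: {$,a,b}

FOLLOW(S) = ["$", "a", "b"]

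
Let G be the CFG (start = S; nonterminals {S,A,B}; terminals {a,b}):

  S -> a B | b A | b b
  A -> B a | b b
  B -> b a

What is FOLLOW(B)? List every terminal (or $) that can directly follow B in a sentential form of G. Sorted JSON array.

Compute FIRST by fixpoint:
round 1:
  A via A→b b: +{b}
  B via B→b a: +{b}
  S via S→a B: +{a}
  S via S→b A: +{b}
  FIRST[S]={a,b}  FIRST[A]={b}  FIRST[B]={b}
round 2: (stable)
  FIRST[S]={a,b}  FIRST[A]={b}  FIRST[B]={b}

FOLLOW sets:
initialize: $ ∈ FOLLOW(S)
pass 1:
  A→B a: FOLLOW(B) ⊇ FIRST(a) = {a}; new: +{a}
  S→a B: FOLLOW(B) ⊇ FOLLOW(S) ⊇ {$}; new: +{$}
  S→b A: FOLLOW(A) ⊇ FOLLOW(S) ⊇ {$}; new: +{$}
  FOLLOW(S)={$}  FOLLOW(A)={$}  FOLLOW(B)={$,a}
pass 2: (no change)
  FOLLOW(S)={$}  FOLLOW(A)={$}  FOLLOW(B)={$,a}

FOLLOW(B) = ["$", "a"]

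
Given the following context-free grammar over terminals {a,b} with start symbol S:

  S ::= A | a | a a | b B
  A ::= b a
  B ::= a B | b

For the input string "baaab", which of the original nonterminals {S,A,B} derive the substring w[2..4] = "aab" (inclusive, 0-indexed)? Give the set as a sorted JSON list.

Convert to CNF:
  S -> T0 B | T0 T1 | T1 T1 | a
  A -> T0 T1
  B -> T1 B | b
  T0 -> b
  T1 -> a

Fill CYK table bottom-up (cells [i..j] with 2 ≤ i ≤ j ≤ 4 only):
  cell(2,2) a: {S,T1}  orig:{S}
  cell(3,3) a: {S,T1}  orig:{S}
  cell(4,4) b: {B,T0}  orig:{B}
  cell(2,3) aa: {S}
  cell(3,4) ab: {B}
  cell(2,4) aab: {B}

Original NTs in T[2,4] deriving "aab": ["B"]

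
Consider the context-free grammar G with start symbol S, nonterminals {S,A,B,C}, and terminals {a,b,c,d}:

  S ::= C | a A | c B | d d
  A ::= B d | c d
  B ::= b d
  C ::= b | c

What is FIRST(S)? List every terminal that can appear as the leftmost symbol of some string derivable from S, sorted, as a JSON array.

Compute FIRST by fixpoint:
pass 1:
  A via A→c d: +{c}
  B via B→b d: +{b}
  C via C→b: +{b}
  C via C→c: +{c}
  S via S→C: +{b,c}
  S via S→a A: +{a}
  S via S→d d: +{d}
  FIRST(S)={a,b,c,d}  FIRST(A)={c}  FIRST(B)={b}  FIRST(C)={b,c}
pass 2:
  A via A→B d: +{b}
  FIRST(S)={a,b,c,d}  FIRST(A)={b,c}  FIRST(B)={b}  FIRST(C)={b,c}
pass 3: (stable)
  FIRST(S)={a,b,c,d}  FIRST(A)={b,c}  FIRST(B)={b}  FIRST(C)={b,c}

FIRST(S) = ["a", "b", "c", "d"]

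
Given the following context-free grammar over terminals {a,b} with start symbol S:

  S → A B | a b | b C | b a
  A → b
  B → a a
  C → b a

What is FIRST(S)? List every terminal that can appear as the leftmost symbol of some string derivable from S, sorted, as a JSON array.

FIRST sets, iterate to fixpoint:
iter 1:
  A via A→b: +{b}
  B via B→a a: +{a}
  C via C→b a: +{b}
  S via S→A B: +{b}
  S via S→a b: +{a}
  S: {a,b}  A: {b}  B: {a}  C: {b}
iter 2: done
  S: {a,b}  A: {b}  B: {a}  C: {b}

FIRST(S) = ["a", "b"]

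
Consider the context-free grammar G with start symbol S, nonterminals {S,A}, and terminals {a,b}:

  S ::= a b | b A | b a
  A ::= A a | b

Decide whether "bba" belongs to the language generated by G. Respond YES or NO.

CNF form of G:
  S -> T0 T1 | T1 A | T1 T0
  A -> A T0 | b
  T0 -> a
  T1 -> b

Fill CYK table bottom-up:
  T[0,0] 'b' = {A,T1}  orig:{A}
  T[1,1] 'b' = {A,T1}  orig:{A}
  T[2,2] 'a' = {T0}  orig:{}
  T[0,1] 'bb' = {S}
  T[1,2] 'ba' = {A,S}
  T[0,2] 'bba' = {S}

S ∈ T[0,2] ⇒ YES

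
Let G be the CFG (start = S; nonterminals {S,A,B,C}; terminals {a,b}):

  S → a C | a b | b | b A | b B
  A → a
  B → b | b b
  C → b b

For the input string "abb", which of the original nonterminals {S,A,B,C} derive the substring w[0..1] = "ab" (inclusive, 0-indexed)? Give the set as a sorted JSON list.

Convert to CNF:
  S -> T0 A | T0 B | T1 C | T1 T0 | b
  A -> a
  B -> T0 T0 | b
  C -> T0 T0
  T0 -> b
  T1 -> a

Fill CYK table bottom-up — only the sub-triangle for w[0..1]:
  T[0,0] 'a' = {A,T1}  orig:{A}
  T[1,1] 'b' = {B,S,T0}  orig:{B,S}
  T[0,1] 'ab' = {S}

Original NTs in T[0,1] deriving "ab": ["S"]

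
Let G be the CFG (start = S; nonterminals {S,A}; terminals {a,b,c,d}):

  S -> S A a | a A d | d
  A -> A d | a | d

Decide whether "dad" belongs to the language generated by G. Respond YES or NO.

CNF form of G:
  S -> S X2 | T1 X3 | d
  A -> A T0 | a | d
  T0 -> d
  T1 -> a
  X2 -> A T1
  X3 -> A T0

CYK fill:
  cell(0,0) d: {A,S,T0}  orig:{A,S}
  cell(1,1) a: {A,T1}  orig:{A}
  cell(2,2) d: {A,S,T0}  orig:{A,S}
  cell(0,1) da: {X2}  orig:{}
  cell(1,2) ad: {A,X3}  orig:{A}
  cell(0,2) dad: ∅

S ∉ T[0,2] ⇒ NO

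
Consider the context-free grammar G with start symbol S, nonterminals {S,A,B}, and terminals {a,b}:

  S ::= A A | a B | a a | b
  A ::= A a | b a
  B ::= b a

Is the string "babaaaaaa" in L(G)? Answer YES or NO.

CNF form of G:
  S -> A A | T0 B | T0 T0 | b
  A -> A T0 | T1 T0
  B -> T1 T0
  T0 -> a
  T1 -> b

CYK table (by increasing span):
  cell(0,0) b: {S,T1}  orig:{S}
  cell(1,1) a: {T0}  orig:{}
  cell(2,2) b: {S,T1}  orig:{S}
  cell(3,3) a: {T0}  orig:{}
  cell(4,4) a: {T0}  orig:{}
  cell(5,5) a: {T0}  orig:{}
  cell(6,6) a: {T0}  orig:{}
  cell(7,7) a: {T0}  orig:{}
  cell(8,8) a: {T0}  orig:{}
  cell(0,1) ba: {A,B}
  cell(1,2) ab: ∅
  cell(2,3) ba: {A,B}
  cell(3,4) aa: {S}
  cell(4,5) aa: {S}
  cell(5,6) aa: {S}
  cell(6,7) aa: {S}
  cell(7,8) aa: {S}
  cell(0,2) bab: ∅
  cell(1,3) aba: {S}
  cell(2,4) baa: {A}
  cell(3,5) aaa: ∅
  cell(4,6) aaa: ∅
  cell(5,7) aaa: ∅
  cell(6,8) aaa: ∅
  cell(0,3) baba: {S}
  cell(1,4) abaa: ∅
  cell(2,5) baaa: {A}
  cell(3,6) aaaa: ∅
  cell(4,7) aaaa: ∅
  cell(5,8) aaaa: ∅
  cell(0,4) babaa: {S}
  cell(1,5) abaaa: ∅
  cell(2,6) baaaa: {A}
  cell(3,7) aaaaa: ∅
  cell(4,8) aaaaa: ∅
  cell(0,5) babaaa: {S}
  cell(1,6) abaaaa: ∅
  cell(2,7) baaaaa: {A}
  cell(3,8) aaaaaa: ∅
  cell(0,6) babaaaa: {S}
  cell(1,7) abaaaaa: ∅
  cell(2,8) baaaaaa: {A}
  cell(0,7) babaaaaa: {S}
  cell(1,8) abaaaaaa: ∅
  cell(0,8) babaaaaaa: {S}

S ∈ T[0,8] ⇒ YES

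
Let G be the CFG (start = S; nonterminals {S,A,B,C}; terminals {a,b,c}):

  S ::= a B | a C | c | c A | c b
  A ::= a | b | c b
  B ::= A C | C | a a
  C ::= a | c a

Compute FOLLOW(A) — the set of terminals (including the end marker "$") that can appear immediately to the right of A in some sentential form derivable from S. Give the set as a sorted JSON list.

Compute FIRST by fixpoint:
iter 1:
  A via A→a: +{a}
  A via A→b: +{b}
  A via A→c b: +{c}
  B via B→A C: +{a,b,c}
  C via C→a: +{a}
  C via C→c a: +{c}
  S via S→a B: +{a}
  S via S→c: +{c}
  S: {a,c}  A: {a,b,c}  B: {a,b,c}  C: {a,c}
iter 2: (no change)
  S: {a,c}  A: {a,b,c}  B: {a,b,c}  C: {a,c}

FOLLOW iteration:
FOLLOW(S) := {$}
[1]
  B→A C: FOLLOW(A) ⊇ FIRST(C) = {a,c}; new: +{a,c}
  S→a B: FOLLOW(B) ⊇ FOLLOW(S) ⊇ {$}; new: +{$}
  S→a C: FOLLOW(C) ⊇ FOLLOW(S) ⊇ {$}; new: +{$}
  S→c A: FOLLOW(A) ⊇ FOLLOW(S) ⊇ {$}; new: +{$}
  FOLLOW(S)={$}  FOLLOW(A)={$,a,c}  FOLLOW(B)={$}  FOLLOW(C)={$}
[2] (no change)
  FOLLOW(S)={$}  FOLLOW(A)={$,a,c}  FOLLOW(B)={$}  FOLLOW(C)={$}

FOLLOW(A) = ["$", "a", "c"]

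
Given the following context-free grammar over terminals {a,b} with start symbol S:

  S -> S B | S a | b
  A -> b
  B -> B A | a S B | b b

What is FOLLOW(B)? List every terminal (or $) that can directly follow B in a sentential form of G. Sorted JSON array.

FIRST sets, iterate to fixpoint:
round 1:
  A via A→b: +{b}
  B via B→a S B: +{a}
  B via B→b b: +{b}
  S via S→b: +{b}
  FIRST[S]={b}  FIRST[A]={b}  FIRST[B]={a,b}
round 2: — fixpoint
  FIRST[S]={b}  FIRST[A]={b}  FIRST[B]={a,b}

Compute FOLLOW by fixpoint:
initialize: $ ∈ FOLLOW(S)
pass 1:
  B→B A: FOLLOW(B) ⊇ FIRST(A) = {b}; new: +{b}
  B→B A: FOLLOW(A) ⊇ FOLLOW(B) ⊇ {b}; new: +{b}
  B→a S B: FOLLOW(S) ⊇ FIRST(B) = {a,b}; new: +{a,b}
  S→S B: FOLLOW(B) ⊇ FOLLOW(S) ⊇ {$,a,b}; new: +{$,a}
  FOLLOW[S]={$,a,b}  FOLLOW[A]={b}  FOLLOW[B]={$,a,b}
pass 2:
  B→B A: FOLLOW(A) ⊇ FOLLOW(B) ⊇ {$,a,b}; new: +{$,a}
  FOLLOW[S]={$,a,b}  FOLLOW[A]={$,a,b}  FOLLOW[B]={$,a,b}
pass 3: done
  FOLLOW[S]={$,a,b}  FOLLOW[A]={$,a,b}  FOLLOW[B]={$,a,b}

FOLLOW(B) = ["$", "a", "b"]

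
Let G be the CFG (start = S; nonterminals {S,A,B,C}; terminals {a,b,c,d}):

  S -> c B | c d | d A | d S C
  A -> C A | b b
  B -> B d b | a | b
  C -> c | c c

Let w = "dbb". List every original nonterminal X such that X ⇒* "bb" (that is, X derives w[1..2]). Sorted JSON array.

Convert to CNF:
  S -> T1 A | T1 X4 | T2 B | T2 T1
  A -> C A | T0 T0
  B -> B X3 | a | b
  C -> T2 T2 | c
  T0 -> b
  T1 -> d
  T2 -> c
  X3 -> T1 T0
  X4 -> S C

CYK fill (cells [i..j] with 1 ≤ i ≤ j ≤ 2 only):
  [1..1]={B,T0}  "b"  orig:{B}
  [2..2]={B,T0}  "b"  orig:{B}
  [1..2]={A}  "bb"

Original NTs in T[1,2] deriving "bb": ["A"]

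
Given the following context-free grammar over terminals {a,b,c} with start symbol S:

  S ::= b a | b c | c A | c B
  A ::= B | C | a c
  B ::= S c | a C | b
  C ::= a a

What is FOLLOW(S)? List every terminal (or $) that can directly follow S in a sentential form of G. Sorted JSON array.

FIRST iteration:
pass 1:
  A via A→a c: +{a}
  B via B→a C: +{a}
  B via B→b: +{b}
  C via C→a a: +{a}
  S via S→b a: +{b}
  S via S→c A: +{c}
  S: {b,c}  A: {a}  B: {a,b}  C: {a}
pass 2:
  A via A→B: +{b}
  B via B→S c: +{c}
  S: {b,c}  A: {a,b}  B: {a,b,c}  C: {a}
pass 3:
  A via A→B: +{c}
  S: {b,c}  A: {a,b,c}  B: {a,b,c}  C: {a}
pass 4: — fixpoint
  S: {b,c}  A: {a,b,c}  B: {a,b,c}  C: {a}

FOLLOW iteration:
seed FOLLOW(S) with $
round 1:
  B→S c: FOLLOW(S) ⊇ FIRST(c) = {c}; new: +{c}
  S→c A: FOLLOW(A) ⊇ FOLLOW(S) ⊇ {$,c}; new: +{$,c}
  S→c B: FOLLOW(B) ⊇ FOLLOW(S) ⊇ {$,c}; new: +{$,c}
  S: {$,c}  A: {$,c}  B: {$,c}  C: {}
round 2:
  A→C: FOLLOW(C) ⊇ FOLLOW(A) ⊇ {$,c}; new: +{$,c}
  S: {$,c}  A: {$,c}  B: {$,c}  C: {$,c}
round 3: done
  S: {$,c}  A: {$,c}  B: {$,c}  C: {$,c}

FOLLOW(S) = ["$", "c"]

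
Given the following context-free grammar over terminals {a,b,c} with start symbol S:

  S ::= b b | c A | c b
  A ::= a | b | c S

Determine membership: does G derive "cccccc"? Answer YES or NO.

CNF form of G:
  S -> T0 A | T0 T1 | T1 T1
  A -> T0 S | a | b
  T0 -> c
  T1 -> b

Fill CYK table bottom-up:
  T[0,0] 'c' = {T0}  orig:{}
  T[1,1] 'c' = {T0}  orig:{}
  T[2,2] 'c' = {T0}  orig:{}
  T[3,3] 'c' = {T0}  orig:{}
  T[4,4] 'c' = {T0}  orig:{}
  T[5,5] 'c' = {T0}  orig:{}
  T[0,1] 'cc' = ∅
  T[1,2] 'cc' = ∅
  T[2,3] 'cc' = ∅
  T[3,4] 'cc' = ∅
  T[4,5] 'cc' = ∅
  T[0,2] 'ccc' = ∅
  T[1,3] 'ccc' = ∅
  T[2,4] 'ccc' = ∅
  T[3,5] 'ccc' = ∅
  T[0,3] 'cccc' = ∅
  T[1,4] 'cccc' = ∅
  T[2,5] 'cccc' = ∅
  T[0,4] 'ccccc' = ∅
  T[1,5] 'ccccc' = ∅
  T[0,5] 'cccccc' = ∅

S ∉ T[0,5] ⇒ NO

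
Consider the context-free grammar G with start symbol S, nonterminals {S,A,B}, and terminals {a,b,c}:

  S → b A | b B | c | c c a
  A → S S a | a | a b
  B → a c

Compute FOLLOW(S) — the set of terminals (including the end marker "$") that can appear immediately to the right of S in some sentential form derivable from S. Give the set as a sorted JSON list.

FIRST sets, iterate to fixpoint:
round 1:
  A via A→a: +{a}
  B via B→a c: +{a}
  S via S→b A: +{b}
  S via S→c: +{c}
  S: {b,c}  A: {a}  B: {a}
round 2:
  A via A→S S a: +{b,c}
  S: {b,c}  A: {a,b,c}  B: {a}
round 3: — fixpoint
  S: {b,c}  A: {a,b,c}  B: {a}

FOLLOW sets:
seed FOLLOW(S) with $
[1]
  A→S S a: FOLLOW(S) ⊇ FIRST(S) = {b,c}; new: +{b,c}
  A→S S a: FOLLOW(S) ⊇ FIRST(a) = {a}; new: +{a}
  S→b A: FOLLOW(A) ⊇ FOLLOW(S) ⊇ {$,a,b,c}; new: +{$,a,b,c}
  S→b B: FOLLOW(B) ⊇ FOLLOW(S) ⊇ {$,a,b,c}; new: +{$,a,b,c}
  FOLLOW[S]={$,a,b,c}  FOLLOW[A]={$,a,b,c}  FOLLOW[B]={$,a,b,c}
[2] (stable)
  FOLLOW[S]={$,a,b,c}  FOLLOW[A]={$,a,b,c}  FOLLOW[B]={$,a,b,c}

FOLLOW(S) = ["$", "a", "b", "c"]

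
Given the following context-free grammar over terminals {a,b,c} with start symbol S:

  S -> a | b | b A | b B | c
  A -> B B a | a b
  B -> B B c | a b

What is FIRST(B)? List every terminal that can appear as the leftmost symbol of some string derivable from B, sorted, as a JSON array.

FIRST iteration:
round 1:
  A via A→a b: +{a}
  B via B→a b: +{a}
  S via S→a: +{a}
  S via S→b: +{b}
  S via S→c: +{c}
  FIRST[S]={a,b,c}  FIRST[A]={a}  FIRST[B]={a}
round 2: (no change)
  FIRST[S]={a,b,c}  FIRST[A]={a}  FIRST[B]={a}

FIRST(B) = ["a"]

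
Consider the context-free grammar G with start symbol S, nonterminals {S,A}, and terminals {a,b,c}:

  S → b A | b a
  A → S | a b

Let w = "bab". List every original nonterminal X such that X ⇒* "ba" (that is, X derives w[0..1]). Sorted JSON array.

Convert to CNF:
  S -> T1 A | T1 T0
  A -> T0 T1 | T1 A | T1 T0
  T0 -> a
  T1 -> b

CYK fill (cells [i..j] with 0 ≤ i ≤ j ≤ 1 only):
  [0..0]={T1}  "b"  orig:{}
  [1..1]={T0}  "a"  orig:{}
  [0..1]={A,S}  "ba"

Original NTs in T[0,1] deriving "ba": ["A", "S"]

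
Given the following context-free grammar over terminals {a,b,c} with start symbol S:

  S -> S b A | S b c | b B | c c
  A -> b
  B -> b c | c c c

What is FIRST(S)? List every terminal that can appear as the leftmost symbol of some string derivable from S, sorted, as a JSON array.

FIRST iteration:
pass 1:
  A via A→b: +{b}
  B via B→b c: +{b}
  B via B→c c c: +{c}
  S via S→b B: +{b}
  S via S→c c: +{c}
  FIRST[S]={b,c}  FIRST[A]={b}  FIRST[B]={b,c}
pass 2: (stable)
  FIRST[S]={b,c}  FIRST[A]={b}  FIRST[B]={b,c}

FIRST(S) = ["b", "c"]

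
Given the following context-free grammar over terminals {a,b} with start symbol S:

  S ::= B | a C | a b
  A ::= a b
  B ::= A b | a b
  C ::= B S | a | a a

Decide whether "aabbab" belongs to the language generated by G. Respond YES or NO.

Convert to CNF:
  S -> A T1 | T0 C | T0 T1
  A -> T0 T1
  B -> A T1 | T0 T1
  C -> B S | T0 T0 | a
  T0 -> a
  T1 -> b

CYK table (by increasing span):
  [0..0]={C,T0}  "a"  orig:{C}
  [1..1]={C,T0}  "a"  orig:{C}
  [2..2]={T1}  "b"  orig:{}
  [3..3]={T1}  "b"  orig:{}
  [4..4]={C,T0}  "a"  orig:{C}
  [5..5]={T1}  "b"  orig:{}
  [0..1]={C,S}  "aa"
  [1..2]={A,B,S}  "ab"
  [2..3]=∅  "bb"
  [3..4]=∅  "ba"
  [4..5]={A,B,S}  "ab"
  [0..2]=∅  "aab"
  [1..3]={B,S}  "abb"
  [2..4]=∅  "bba"
  [3..5]=∅  "bab"
  [0..3]=∅  "aabb"
  [1..4]=∅  "abba"
  [2..5]=∅  "bbab"
  [0..4]=∅  "aabba"
  [1..5]={C}  "abbab"
  [0..5]={S}  "aabbab"

S ∈ T[0,5] ⇒ YES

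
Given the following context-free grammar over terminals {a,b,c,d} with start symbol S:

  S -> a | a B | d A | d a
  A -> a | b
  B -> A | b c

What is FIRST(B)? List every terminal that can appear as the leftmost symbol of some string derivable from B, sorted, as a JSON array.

Compute FIRST by fixpoint:
iter 1:
  A via A→a: +{a}
  A via A→b: +{b}
  B via B→A: +{a,b}
  S via S→a: +{a}
  S via S→d A: +{d}
  S: {a,d}  A: {a,b}  B: {a,b}
iter 2: (stable)
  S: {a,d}  A: {a,b}  B: {a,b}

FIRST(B) = ["a", "b"]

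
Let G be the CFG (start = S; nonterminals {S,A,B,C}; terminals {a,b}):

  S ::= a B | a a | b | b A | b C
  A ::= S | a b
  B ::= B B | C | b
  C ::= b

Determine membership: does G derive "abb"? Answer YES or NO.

Convert to CNF:
  S -> T0 B | T0 T0 | T1 A | T1 C | b
  A -> T0 B | T0 T0 | T0 T1 | T1 A | T1 C | b
  B -> B B | b
  C -> b
  T0 -> a
  T1 -> b

CYK table (by increasing span):
  cell(0,0) a: {T0}  orig:{}
  cell(1,1) b: {A,B,C,S,T1}  orig:{A,B,C,S}
  cell(2,2) b: {A,B,C,S,T1}  orig:{A,B,C,S}
  cell(0,1) ab: {A,S}
  cell(1,2) bb: {A,B,S}
  cell(0,2) abb: {A,S}

S ∈ T[0,2] ⇒ YES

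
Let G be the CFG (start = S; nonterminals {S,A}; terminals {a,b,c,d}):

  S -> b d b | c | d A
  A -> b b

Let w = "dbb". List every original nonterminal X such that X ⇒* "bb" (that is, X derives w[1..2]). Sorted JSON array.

Convert to CNF:
  S -> T0 X2 | T1 A | c
  A -> T0 T0
  T0 -> b
  T1 -> d
  X2 -> T1 T0

CYK table (by increasing span), restricted to cells inside w[1..2]:
  cell(1,1) b: {T0}  orig:{}
  cell(2,2) b: {T0}  orig:{}
  cell(1,2) bb: {A}

Original NTs in T[1,2] deriving "bb": ["A"]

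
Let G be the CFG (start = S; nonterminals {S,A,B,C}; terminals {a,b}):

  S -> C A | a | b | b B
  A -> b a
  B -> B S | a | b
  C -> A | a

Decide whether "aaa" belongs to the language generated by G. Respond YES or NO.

CNF form of G:
  S -> C A | T0 B | a | b
  A -> T0 T1
  B -> B S | a | b
  C -> T0 T1 | a
  T0 -> b
  T1 -> a

CYK table (by increasing span):
  cell(0,0) a: {B,C,S,T1}  orig:{B,C,S}
  cell(1,1) a: {B,C,S,T1}  orig:{B,C,S}
  cell(2,2) a: {B,C,S,T1}  orig:{B,C,S}
  cell(0,1) aa: {B}
  cell(1,2) aa: {B}
  cell(0,2) aaa: {B}

S ∉ T[0,2] ⇒ NO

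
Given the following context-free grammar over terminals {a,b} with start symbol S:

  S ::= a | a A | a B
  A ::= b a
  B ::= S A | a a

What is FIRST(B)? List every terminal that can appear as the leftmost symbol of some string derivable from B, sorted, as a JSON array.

FIRST sets, iterate to fixpoint:
pass 1:
  A via A→b a: +{b}
  B via B→a a: +{a}
  S via S→a: +{a}
  S: {a}  A: {b}  B: {a}
pass 2: done
  S: {a}  A: {b}  B: {a}

FIRST(B) = ["a"]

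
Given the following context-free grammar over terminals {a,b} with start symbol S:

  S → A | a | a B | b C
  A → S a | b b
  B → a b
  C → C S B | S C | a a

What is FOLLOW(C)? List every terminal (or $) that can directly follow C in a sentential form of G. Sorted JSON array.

FIRST sets, iterate to fixpoint:
iter 1:
  A via A→b b: +{b}
  B via B→a b: +{a}
  C via C→a a: +{a}
  S via S→A: +{b}
  S via S→a: +{a}
  FIRST(S)={a,b}  FIRST(A)={b}  FIRST(B)={a}  FIRST(C)={a}
iter 2:
  A via A→S a: +{a}
  C via C→S C: +{b}
  FIRST(S)={a,b}  FIRST(A)={a,b}  FIRST(B)={a}  FIRST(C)={a,b}
iter 3: (no change)
  FIRST(S)={a,b}  FIRST(A)={a,b}  FIRST(B)={a}  FIRST(C)={a,b}

FOLLOW iteration:
seed FOLLOW(S) with $
pass 1:
  A→S a: FOLLOW(S) ⊇ FIRST(a) = {a}; new: +{a}
  C→C S B: FOLLOW(C) ⊇ FIRST(S) = {a,b}; new: +{a,b}
  C→C S B: FOLLOW(B) ⊇ FOLLOW(C) ⊇ {a,b}; new: +{a,b}
  C→S C: FOLLOW(S) ⊇ FIRST(C) = {a,b}; new: +{b}
  S→A: FOLLOW(A) ⊇ FOLLOW(S) ⊇ {$,a,b}; new: +{$,a,b}
  S→a B: FOLLOW(B) ⊇ FOLLOW(S) ⊇ {$,a,b}; new: +{$}
  S→b C: FOLLOW(C) ⊇ FOLLOW(S) ⊇ {$,a,b}; new: +{$}
  S: {$,a,b}  A: {$,a,b}  B: {$,a,b}  C: {$,a,b}
pass 2: (no change)
  S: {$,a,b}  A: {$,a,b}  B: {$,a,b}  C: {$,a,b}

FOLLOW(C) = ["$", "a", "b"]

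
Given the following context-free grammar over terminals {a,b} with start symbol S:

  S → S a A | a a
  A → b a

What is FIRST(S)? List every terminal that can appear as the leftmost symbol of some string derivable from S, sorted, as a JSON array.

Compute FIRST by fixpoint:
pass 1:
  A via A→b a: +{b}
  S via S→a a: +{a}
  S: {a}  A: {b}
pass 2: (stable)
  S: {a}  A: {b}

FIRST(S) = ["a"]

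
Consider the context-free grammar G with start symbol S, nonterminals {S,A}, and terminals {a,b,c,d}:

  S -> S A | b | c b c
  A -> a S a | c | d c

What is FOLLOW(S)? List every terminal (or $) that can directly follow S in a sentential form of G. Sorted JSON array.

FIRST iteration:
[1]
  A via A→a S a: +{a}
  A via A→c: +{c}
  A via A→d c: +{d}
  S via S→b: +{b}
  S via S→c b c: +{c}
  FIRST[S]={b,c}  FIRST[A]={a,c,d}
[2] done
  FIRST[S]={b,c}  FIRST[A]={a,c,d}

FOLLOW sets:
FOLLOW(S) := {$}
round 1:
  A→a S a: FOLLOW(S) ⊇ FIRST(a) = {a}; new: +{a}
  S→S A: FOLLOW(S) ⊇ FIRST(A) = {a,c,d}; new: +{c,d}
  S→S A: FOLLOW(A) ⊇ FOLLOW(S) ⊇ {$,a,c,d}; new: +{$,a,c,d}
  FOLLOW[S]={$,a,c,d}  FOLLOW[A]={$,a,c,d}
round 2: (stable)
  FOLLOW[S]={$,a,c,d}  FOLLOW[A]={$,a,c,d}

FOLLOW(S) = ["$", "a", "c", "d"]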